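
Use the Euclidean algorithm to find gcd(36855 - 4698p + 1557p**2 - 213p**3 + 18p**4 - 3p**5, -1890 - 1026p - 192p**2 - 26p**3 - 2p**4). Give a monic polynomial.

45 + 3p + p**2

Apply the Euclidean algorithm:
  -3p**5 + 18p**4 - 213p**3 + 1557p**2 - 4698p + 36855 = ((3/2)p - 57/2)(-2p**4 - 26p**3 - 192p**2 - 1026p - 1890) + (-666p**3 - 2376p**2 - 31104p - 17010)
  -2p**4 - 26p**3 - 192p**2 - 1026p - 1890 = ((1/333)p + 349/12321)(-666p**3 - 2376p**2 - 31104p - 17010) + (-(42840/1369)p**2 - (128520/1369)p - 1927800/1369)
  -666p**3 - 2376p**2 - 31104p - 17010 = ((50653/2380)p + 4107/340)(-(42840/1369)p**2 - (128520/1369)p - 1927800/1369) + (0)
Last nonzero remainder: -(42840/1369)p**2 - (128520/1369)p - 1927800/1369. Dividing through by -42840/1369 gives the monic gcd p**2 + 3p + 45.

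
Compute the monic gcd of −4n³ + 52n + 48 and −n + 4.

Repeated division with remainder:
  −4n³ + 52n + 48 = (4n² + 16n + 12)(−n + 4) + (0)
Last nonzero remainder: −n + 4. Dividing through by −1 gives the monic gcd n − 4.

n − 4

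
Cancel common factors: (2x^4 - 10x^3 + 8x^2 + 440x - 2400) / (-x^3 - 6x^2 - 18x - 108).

(-2x^3 + 22x^2 - 140x + 400)/(x^2 + 18)

Euclidean algorithm in ℚ[x]:
  2x^4 - 10x^3 + 8x^2 + 440x - 2400 = (-2x + 22)(-x^3 - 6x^2 - 18x - 108) + (104x^2 + 620x - 24)
  -x^3 - 6x^2 - 18x - 108 = (-(1/104)x - 1/2704)(104x^2 + 620x - 24) + (-(12169/676)x - 36507/338)
  104x^2 + 620x - 24 = (-(70304/12169)x + 2704/12169)(-(12169/676)x - 36507/338) + (0)
Last nonzero remainder: -(12169/676)x - 36507/338. Dividing through by -12169/676 gives the monic gcd x + 6.
Cancel x + 6 from numerator and denominator to get the reduced form.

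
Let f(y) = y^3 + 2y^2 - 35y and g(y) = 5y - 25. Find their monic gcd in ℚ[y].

Euclidean algorithm in ℚ[y]:
  y^3 + 2y^2 - 35y = ((1/5)y^2 + (7/5)y)(5y - 25) + (0)
Last nonzero remainder: 5y - 25. Dividing through by 5 gives the monic gcd y - 5.

y - 5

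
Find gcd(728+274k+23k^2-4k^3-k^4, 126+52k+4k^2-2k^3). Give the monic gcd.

-7+k

Apply the Euclidean algorithm:
  -k^4-4k^3+23k^2+274k+728 = ((1/2)k+3)(-2k^3+4k^2+52k+126) + (-15k^2+55k+350)
  -2k^3+4k^2+52k+126 = ((2/15)k+2/9)(-15k^2+55k+350) + (-(62/9)k+434/9)
  -15k^2+55k+350 = ((135/62)k+225/31)(-(62/9)k+434/9) + (0)
Last nonzero remainder: -(62/9)k+434/9. Dividing through by -62/9 gives the monic gcd k-7.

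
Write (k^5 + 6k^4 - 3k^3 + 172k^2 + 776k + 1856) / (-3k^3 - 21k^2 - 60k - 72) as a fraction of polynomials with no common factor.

(-k^3 - 2k^2 + 19k - 232)/(3k + 9)

Euclidean algorithm in ℚ[k]:
  k^5 + 6k^4 - 3k^3 + 172k^2 + 776k + 1856 = (-(1/3)k^2 + (1/3)k + 16/3)(-3k^3 - 21k^2 - 60k - 72) + (280k^2 + 1120k + 2240)
  -3k^3 - 21k^2 - 60k - 72 = (-(3/280)k - 9/280)(280k^2 + 1120k + 2240) + (0)
Last nonzero remainder: 280k^2 + 1120k + 2240. Dividing through by 280 gives the monic gcd k^2 + 4k + 8.
Cancel k^2 + 4k + 8 from numerator and denominator to get the reduced form.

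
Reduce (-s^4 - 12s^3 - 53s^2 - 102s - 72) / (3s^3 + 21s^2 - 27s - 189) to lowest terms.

By polynomial division,
  -s^4 - 12s^3 - 53s^2 - 102s - 72 = (-(1/3)s - 5/3)(3s^3 + 21s^2 - 27s - 189) + (-27s^2 - 210s - 387)
  3s^3 + 21s^2 - 27s - 189 = (-(1/9)s + 7/81)(-27s^2 - 210s - 387) + (-(1400/27)s - 1400/9)
  -27s^2 - 210s - 387 = ((729/1400)s + 3483/1400)(-(1400/27)s - 1400/9) + (0)
Last nonzero remainder: -(1400/27)s - 1400/9. Dividing through by -1400/27 gives the monic gcd s + 3.
Cancel s + 3 from numerator and denominator to get the reduced form.

(-s^3 - 9s^2 - 26s - 24)/(3s^2 + 12s - 63)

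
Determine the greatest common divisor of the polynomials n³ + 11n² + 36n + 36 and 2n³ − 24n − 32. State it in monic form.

n + 2

Apply the Euclidean algorithm:
  n³ + 11n² + 36n + 36 = (1/2)(2n³ − 24n − 32) + (11n² + 48n + 52)
  2n³ − 24n − 32 = ((2/11)n − 96/121)(11n² + 48n + 52) + ((560/121)n + 1120/121)
  11n² + 48n + 52 = ((1331/560)n + 1573/280)((560/121)n + 1120/121) + (0)
Last nonzero remainder: (560/121)n + 1120/121. Dividing through by 560/121 gives the monic gcd n + 2.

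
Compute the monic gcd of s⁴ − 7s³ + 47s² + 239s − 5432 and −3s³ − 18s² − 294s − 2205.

Euclidean algorithm in ℚ[s]:
  s⁴ − 7s³ + 47s² + 239s − 5432 = (−(1/3)s + 13/3)(−3s³ − 18s² − 294s − 2205) + (27s² + 778s + 4123)
  −3s³ − 18s² − 294s − 2205 = (−(1/9)s + 616/243)(27s² + 778s + 4123) + (−(439369/243)s − 3075583/243)
  27s² + 778s + 4123 = (−(6561/439369)s − 143127/439369)(−(439369/243)s − 3075583/243) + (0)
Last nonzero remainder: −(439369/243)s − 3075583/243. Dividing through by −439369/243 gives the monic gcd s + 7.

s + 7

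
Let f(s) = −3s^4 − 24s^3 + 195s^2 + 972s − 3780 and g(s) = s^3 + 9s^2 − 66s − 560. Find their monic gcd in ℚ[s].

s^2 + 17s + 70

Euclidean algorithm in ℚ[s]:
  −3s^4 − 24s^3 + 195s^2 + 972s − 3780 = (−3s + 3)(s^3 + 9s^2 − 66s − 560) + (−30s^2 − 510s − 2100)
  s^3 + 9s^2 − 66s − 560 = (−(1/30)s + 4/15)(−30s^2 − 510s − 2100) + (0)
Last nonzero remainder: −30s^2 − 510s − 2100. Dividing through by −30 gives the monic gcd s^2 + 17s + 70.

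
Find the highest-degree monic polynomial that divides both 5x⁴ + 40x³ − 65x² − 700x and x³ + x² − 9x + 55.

Euclidean algorithm in ℚ[x]:
  5x⁴ + 40x³ − 65x² − 700x = (5x + 35)(x³ + x² − 9x + 55) + (−55x² − 660x − 1925)
  x³ + x² − 9x + 55 = (−(1/55)x + 1/5)(−55x² − 660x − 1925) + (88x + 440)
  −55x² − 660x − 1925 = (−(5/8)x − 35/8)(88x + 440) + (0)
Last nonzero remainder: 88x + 440. Dividing through by 88 gives the monic gcd x + 5.

x + 5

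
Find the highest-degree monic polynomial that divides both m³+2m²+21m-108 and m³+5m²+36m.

m²+5m+36

By polynomial division,
  m³+2m²+21m-108 = (m³+5m²+36m) + (-3m²-15m-108)
  m³+5m²+36m = (-(1/3)m)(-3m²-15m-108) + (0)
Last nonzero remainder: -3m²-15m-108. Dividing through by -3 gives the monic gcd m²+5m+36.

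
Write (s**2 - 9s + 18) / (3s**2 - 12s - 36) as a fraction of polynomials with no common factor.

Repeated division with remainder:
  s**2 - 9s + 18 = (1/3)(3s**2 - 12s - 36) + (-5s + 30)
  3s**2 - 12s - 36 = (-(3/5)s - 6/5)(-5s + 30) + (0)
Last nonzero remainder: -5s + 30. Dividing through by -5 gives the monic gcd s - 6.
Cancel s - 6 from numerator and denominator to get the reduced form.

(s - 3)/(3s + 6)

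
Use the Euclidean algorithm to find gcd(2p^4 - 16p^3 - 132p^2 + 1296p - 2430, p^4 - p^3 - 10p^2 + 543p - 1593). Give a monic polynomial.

Repeated division with remainder:
  2p^4 - 16p^3 - 132p^2 + 1296p - 2430 = (2)(p^4 - p^3 - 10p^2 + 543p - 1593) + (-14p^3 - 112p^2 + 210p + 756)
  p^4 - p^3 - 10p^2 + 543p - 1593 = (-(1/14)p + 9/14)(-14p^3 - 112p^2 + 210p + 756) + (77p^2 + 462p - 2079)
  -14p^3 - 112p^2 + 210p + 756 = (-(2/11)p - 4/11)(77p^2 + 462p - 2079) + (0)
Last nonzero remainder: 77p^2 + 462p - 2079. Dividing through by 77 gives the monic gcd p^2 + 6p - 27.

p^2 + 6p - 27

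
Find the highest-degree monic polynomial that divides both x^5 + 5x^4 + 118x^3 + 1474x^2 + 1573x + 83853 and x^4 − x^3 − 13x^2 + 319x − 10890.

x^3 + 9x^2 + 77x + 1089

Euclidean algorithm in ℚ[x]:
  x^5 + 5x^4 + 118x^3 + 1474x^2 + 1573x + 83853 = (x + 6)(x^4 − x^3 − 13x^2 + 319x − 10890) + (137x^3 + 1233x^2 + 10549x + 149193)
  x^4 − x^3 − 13x^2 + 319x − 10890 = ((1/137)x − 10/137)(137x^3 + 1233x^2 + 10549x + 149193) + (0)
Last nonzero remainder: 137x^3 + 1233x^2 + 10549x + 149193. Dividing through by 137 gives the monic gcd x^3 + 9x^2 + 77x + 1089.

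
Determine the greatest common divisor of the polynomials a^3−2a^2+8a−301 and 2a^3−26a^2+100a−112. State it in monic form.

a−7

By polynomial division,
  a^3−2a^2+8a−301 = (1/2)(2a^3−26a^2+100a−112) + (11a^2−42a−245)
  2a^3−26a^2+100a−112 = ((2/11)a−202/121)(11a^2−42a−245) + ((9006/121)a−63042/121)
  11a^2−42a−245 = ((1331/9006)a+4235/9006)((9006/121)a−63042/121) + (0)
Last nonzero remainder: (9006/121)a−63042/121. Dividing through by 9006/121 gives the monic gcd a−7.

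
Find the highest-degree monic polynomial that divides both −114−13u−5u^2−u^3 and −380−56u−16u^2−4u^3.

19−u+u^2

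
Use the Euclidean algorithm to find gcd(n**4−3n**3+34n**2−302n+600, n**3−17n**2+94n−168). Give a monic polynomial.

By polynomial division,
  n**4−3n**3+34n**2−302n+600 = (n+14)(n**3−17n**2+94n−168) + (178n**2−1450n+2952)
  n**3−17n**2+94n−168 = ((1/178)n−394/7921)(178n**2−1450n+2952) + ((41910/7921)n−167640/7921)
  178n**2−1450n+2952 = ((704969/20955)n−974283/6985)((41910/7921)n−167640/7921) + (0)
Last nonzero remainder: (41910/7921)n−167640/7921. Dividing through by 41910/7921 gives the monic gcd n−4.

n−4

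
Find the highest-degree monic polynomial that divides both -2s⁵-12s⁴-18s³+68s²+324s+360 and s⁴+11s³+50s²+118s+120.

s³+7s²+22s+30

Euclidean algorithm in ℚ[s]:
  -2s⁵-12s⁴-18s³+68s²+324s+360 = (-2s+10)(s⁴+11s³+50s²+118s+120) + (-28s³-196s²-616s-840)
  s⁴+11s³+50s²+118s+120 = (-(1/28)s-1/7)(-28s³-196s²-616s-840) + (0)
Last nonzero remainder: -28s³-196s²-616s-840. Dividing through by -28 gives the monic gcd s³+7s²+22s+30.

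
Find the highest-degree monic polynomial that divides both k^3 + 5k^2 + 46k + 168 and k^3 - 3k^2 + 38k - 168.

By polynomial division,
  k^3 + 5k^2 + 46k + 168 = (k^3 - 3k^2 + 38k - 168) + (8k^2 + 8k + 336)
  k^3 - 3k^2 + 38k - 168 = ((1/8)k - 1/2)(8k^2 + 8k + 336) + (0)
Last nonzero remainder: 8k^2 + 8k + 336. Dividing through by 8 gives the monic gcd k^2 + k + 42.

k^2 + k + 42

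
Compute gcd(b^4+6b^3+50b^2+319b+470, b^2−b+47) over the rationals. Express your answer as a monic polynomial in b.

Repeated division with remainder:
  b^4+6b^3+50b^2+319b+470 = (b^2+7b+10)(b^2−b+47) + (0)
The last nonzero remainder b^2−b+47 is already monic.

b^2−b+47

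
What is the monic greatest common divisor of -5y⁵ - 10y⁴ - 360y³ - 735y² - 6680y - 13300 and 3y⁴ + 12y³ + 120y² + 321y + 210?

y³ + 3y² + 37y + 70

Repeated division with remainder:
  -5y⁵ - 10y⁴ - 360y³ - 735y² - 6680y - 13300 = (-(5/3)y + 10/3)(3y⁴ + 12y³ + 120y² + 321y + 210) + (-200y³ - 600y² - 7400y - 14000)
  3y⁴ + 12y³ + 120y² + 321y + 210 = (-(3/200)y - 3/200)(-200y³ - 600y² - 7400y - 14000) + (0)
Last nonzero remainder: -200y³ - 600y² - 7400y - 14000. Dividing through by -200 gives the monic gcd y³ + 3y² + 37y + 70.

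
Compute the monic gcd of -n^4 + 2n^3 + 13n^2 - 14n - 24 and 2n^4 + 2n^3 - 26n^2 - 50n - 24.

Apply the Euclidean algorithm:
  -n^4 + 2n^3 + 13n^2 - 14n - 24 = (-1/2)(2n^4 + 2n^3 - 26n^2 - 50n - 24) + (3n^3 - 39n - 36)
  2n^4 + 2n^3 - 26n^2 - 50n - 24 = ((2/3)n + 2/3)(3n^3 - 39n - 36) + (0)
Last nonzero remainder: 3n^3 - 39n - 36. Dividing through by 3 gives the monic gcd n^3 - 13n - 12.

n^3 - 13n - 12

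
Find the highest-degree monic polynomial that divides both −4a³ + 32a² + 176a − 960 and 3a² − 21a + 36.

Repeated division with remainder:
  −4a³ + 32a² + 176a − 960 = (−(4/3)a + 4/3)(3a² − 21a + 36) + (252a − 1008)
  3a² − 21a + 36 = ((1/84)a − 1/28)(252a − 1008) + (0)
Last nonzero remainder: 252a − 1008. Dividing through by 252 gives the monic gcd a − 4.

a − 4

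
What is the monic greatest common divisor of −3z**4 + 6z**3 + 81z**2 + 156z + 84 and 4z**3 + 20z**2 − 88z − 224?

Apply the Euclidean algorithm:
  −3z**4 + 6z**3 + 81z**2 + 156z + 84 = (−(3/4)z + 21/4)(4z**3 + 20z**2 − 88z − 224) + (−90z**2 + 450z + 1260)
  4z**3 + 20z**2 − 88z − 224 = (−(2/45)z − 4/9)(−90z**2 + 450z + 1260) + (168z + 336)
  −90z**2 + 450z + 1260 = (−(15/28)z + 15/4)(168z + 336) + (0)
Last nonzero remainder: 168z + 336. Dividing through by 168 gives the monic gcd z + 2.

z + 2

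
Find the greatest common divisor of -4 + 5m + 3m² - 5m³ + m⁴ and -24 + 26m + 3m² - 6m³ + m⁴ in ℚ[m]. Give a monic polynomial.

4 - 5m + m²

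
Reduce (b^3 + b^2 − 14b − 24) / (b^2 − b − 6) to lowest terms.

(b^2 − b − 12)/(b − 3)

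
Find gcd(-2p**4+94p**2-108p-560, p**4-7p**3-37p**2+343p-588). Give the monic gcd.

Repeated division with remainder:
  -2p**4+94p**2-108p-560 = (-2)(p**4-7p**3-37p**2+343p-588) + (-14p**3+20p**2+578p-1736)
  p**4-7p**3-37p**2+343p-588 = (-(1/14)p+39/98)(-14p**3+20p**2+578p-1736) + (-(180/49)p**2-(540/49)p+720/7)
  -14p**3+20p**2+578p-1736 = ((343/90)p-1519/90)(-(180/49)p**2-(540/49)p+720/7) + (0)
Last nonzero remainder: -(180/49)p**2-(540/49)p+720/7. Dividing through by -180/49 gives the monic gcd p**2+3p-28.

p**2+3p-28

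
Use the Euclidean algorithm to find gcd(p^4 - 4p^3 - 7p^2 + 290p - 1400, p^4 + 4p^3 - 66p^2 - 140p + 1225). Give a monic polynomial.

p^2 + 2p - 35

Repeated division with remainder:
  p^4 - 4p^3 - 7p^2 + 290p - 1400 = (p^4 + 4p^3 - 66p^2 - 140p + 1225) + (-8p^3 + 59p^2 + 430p - 2625)
  p^4 + 4p^3 - 66p^2 - 140p + 1225 = (-(1/8)p - 91/64)(-8p^3 + 59p^2 + 430p - 2625) + ((4585/64)p^2 + (4585/32)p - 160475/64)
  -8p^3 + 59p^2 + 430p - 2625 = (-(512/4585)p + 960/917)((4585/64)p^2 + (4585/32)p - 160475/64) + (0)
Last nonzero remainder: (4585/64)p^2 + (4585/32)p - 160475/64. Dividing through by 4585/64 gives the monic gcd p^2 + 2p - 35.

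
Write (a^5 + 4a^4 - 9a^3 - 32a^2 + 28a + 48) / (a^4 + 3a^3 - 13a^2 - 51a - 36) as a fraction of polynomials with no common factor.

(a^3 - 12a + 16)/(a^2 - a - 12)

Repeated division with remainder:
  a^5 + 4a^4 - 9a^3 - 32a^2 + 28a + 48 = (a + 1)(a^4 + 3a^3 - 13a^2 - 51a - 36) + (a^3 + 32a^2 + 115a + 84)
  a^4 + 3a^3 - 13a^2 - 51a - 36 = (a - 29)(a^3 + 32a^2 + 115a + 84) + (800a^2 + 3200a + 2400)
  a^3 + 32a^2 + 115a + 84 = ((1/800)a + 7/200)(800a^2 + 3200a + 2400) + (0)
Last nonzero remainder: 800a^2 + 3200a + 2400. Dividing through by 800 gives the monic gcd a^2 + 4a + 3.
Cancel a^2 + 4a + 3 from numerator and denominator to get the reduced form.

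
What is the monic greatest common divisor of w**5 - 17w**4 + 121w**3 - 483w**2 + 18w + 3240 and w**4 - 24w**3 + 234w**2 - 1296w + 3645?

Apply the Euclidean algorithm:
  w**5 - 17w**4 + 121w**3 - 483w**2 + 18w + 3240 = (w + 7)(w**4 - 24w**3 + 234w**2 - 1296w + 3645) + (55w**3 - 825w**2 + 5445w - 22275)
  w**4 - 24w**3 + 234w**2 - 1296w + 3645 = ((1/55)w - 9/55)(55w**3 - 825w**2 + 5445w - 22275) + (0)
Last nonzero remainder: 55w**3 - 825w**2 + 5445w - 22275. Dividing through by 55 gives the monic gcd w**3 - 15w**2 + 99w - 405.

w**3 - 15w**2 + 99w - 405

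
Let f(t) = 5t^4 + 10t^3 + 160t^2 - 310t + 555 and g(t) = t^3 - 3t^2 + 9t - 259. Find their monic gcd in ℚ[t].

Repeated division with remainder:
  5t^4 + 10t^3 + 160t^2 - 310t + 555 = (5t + 25)(t^3 - 3t^2 + 9t - 259) + (190t^2 + 760t + 7030)
  t^3 - 3t^2 + 9t - 259 = ((1/190)t - 7/190)(190t^2 + 760t + 7030) + (0)
Last nonzero remainder: 190t^2 + 760t + 7030. Dividing through by 190 gives the monic gcd t^2 + 4t + 37.

t^2 + 4t + 37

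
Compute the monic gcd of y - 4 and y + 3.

1

Apply the Euclidean algorithm:
  y - 4 = (y + 3) + (-7)
  y + 3 = (-(1/7)y - 3/7)(-7) + (0)
The last nonzero remainder is the constant -7, so the polynomials are coprime and gcd = 1.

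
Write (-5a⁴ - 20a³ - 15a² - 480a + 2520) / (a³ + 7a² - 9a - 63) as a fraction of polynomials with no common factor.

Euclidean algorithm in ℚ[a]:
  -5a⁴ - 20a³ - 15a² - 480a + 2520 = (-5a + 15)(a³ + 7a² - 9a - 63) + (-165a² - 660a + 3465)
  a³ + 7a² - 9a - 63 = (-(1/165)a - 1/55)(-165a² - 660a + 3465) + (0)
Last nonzero remainder: -165a² - 660a + 3465. Dividing through by -165 gives the monic gcd a² + 4a - 21.
Cancel a² + 4a - 21 from numerator and denominator to get the reduced form.

(-5a² - 120)/(a + 3)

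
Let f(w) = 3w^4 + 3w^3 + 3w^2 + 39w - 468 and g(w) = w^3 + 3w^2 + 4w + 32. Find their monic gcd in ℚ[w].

By polynomial division,
  3w^4 + 3w^3 + 3w^2 + 39w - 468 = (3w - 6)(w^3 + 3w^2 + 4w + 32) + (9w^2 - 33w - 276)
  w^3 + 3w^2 + 4w + 32 = ((1/9)w + 20/27)(9w^2 - 33w - 276) + ((532/9)w + 2128/9)
  9w^2 - 33w - 276 = ((81/532)w - 621/532)((532/9)w + 2128/9) + (0)
Last nonzero remainder: (532/9)w + 2128/9. Dividing through by 532/9 gives the monic gcd w + 4.

w + 4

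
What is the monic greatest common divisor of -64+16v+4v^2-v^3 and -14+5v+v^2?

Euclidean algorithm in ℚ[v]:
  -v^3+4v^2+16v-64 = (-v+9)(v^2+5v-14) + (-43v+62)
  v^2+5v-14 = (-(1/43)v-277/1849)(-43v+62) + (-8712/1849)
  -43v+62 = ((79507/8712)v-57319/4356)(-8712/1849) + (0)
The last nonzero remainder is the constant -8712/1849, so the polynomials are coprime and gcd = 1.

1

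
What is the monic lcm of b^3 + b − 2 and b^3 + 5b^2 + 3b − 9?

b^5 + 6b^4 + 10b^3 + 4b^2 − 3b − 18

Apply the Euclidean algorithm:
  b^3 + b − 2 = (b^3 + 5b^2 + 3b − 9) + (−5b^2 − 2b + 7)
  b^3 + 5b^2 + 3b − 9 = (−(1/5)b − 23/25)(−5b^2 − 2b + 7) + ((64/25)b − 64/25)
  −5b^2 − 2b + 7 = (−(125/64)b − 175/64)((64/25)b − 64/25) + (0)
Last nonzero remainder: (64/25)b − 64/25. Dividing through by 64/25 gives the monic gcd b − 1.
Then lcm(f, g) = f·g / gcd(f, g); expanding and making the result monic gives the answer.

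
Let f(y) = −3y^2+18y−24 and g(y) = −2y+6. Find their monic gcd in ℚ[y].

1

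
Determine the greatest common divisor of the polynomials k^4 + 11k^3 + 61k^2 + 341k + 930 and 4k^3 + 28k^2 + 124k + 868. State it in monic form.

Euclidean algorithm in ℚ[k]:
  k^4 + 11k^3 + 61k^2 + 341k + 930 = ((1/4)k + 1)(4k^3 + 28k^2 + 124k + 868) + (2k^2 + 62)
  4k^3 + 28k^2 + 124k + 868 = (2k + 14)(2k^2 + 62) + (0)
Last nonzero remainder: 2k^2 + 62. Dividing through by 2 gives the monic gcd k^2 + 31.

k^2 + 31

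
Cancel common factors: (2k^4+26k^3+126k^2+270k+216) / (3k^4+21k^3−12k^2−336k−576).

(2k^2+12k+18)/(3k^2−48)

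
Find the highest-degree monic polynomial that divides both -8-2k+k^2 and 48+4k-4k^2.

Apply the Euclidean algorithm:
  k^2-2k-8 = (-1/4)(-4k^2+4k+48) + (-k+4)
  -4k^2+4k+48 = (4k+12)(-k+4) + (0)
Last nonzero remainder: -k+4. Dividing through by -1 gives the monic gcd k-4.

-4+k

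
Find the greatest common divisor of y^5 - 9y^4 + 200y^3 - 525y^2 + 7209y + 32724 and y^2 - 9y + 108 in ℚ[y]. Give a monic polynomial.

Repeated division with remainder:
  y^5 - 9y^4 + 200y^3 - 525y^2 + 7209y + 32724 = (y^3 + 92y + 303)(y^2 - 9y + 108) + (0)
The last nonzero remainder y^2 - 9y + 108 is already monic.

y^2 - 9y + 108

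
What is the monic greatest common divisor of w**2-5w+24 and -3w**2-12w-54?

1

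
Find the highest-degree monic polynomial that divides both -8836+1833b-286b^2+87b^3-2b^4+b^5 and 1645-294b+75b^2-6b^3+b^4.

By polynomial division,
  b^5-2b^4+87b^3-286b^2+1833b-8836 = (b+4)(b^4-6b^3+75b^2-294b+1645) + (36b^3-292b^2+1364b-15416)
  b^4-6b^3+75b^2-294b+1645 = ((1/36)b+19/324)(36b^3-292b^2+1364b-15416) + ((4393/81)b^2+(4393/81)b+206471/81)
  36b^3-292b^2+1364b-15416 = ((2916/4393)b-26568/4393)((4393/81)b^2+(4393/81)b+206471/81) + (0)
Last nonzero remainder: (4393/81)b^2+(4393/81)b+206471/81. Dividing through by 4393/81 gives the monic gcd b^2+b+47.

47+b+b^2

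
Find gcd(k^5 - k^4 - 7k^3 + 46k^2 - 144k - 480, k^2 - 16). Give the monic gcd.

Euclidean algorithm in ℚ[k]:
  k^5 - k^4 - 7k^3 + 46k^2 - 144k - 480 = (k^3 - k^2 + 9k + 30)(k^2 - 16) + (0)
The last nonzero remainder k^2 - 16 is already monic.

k^2 - 16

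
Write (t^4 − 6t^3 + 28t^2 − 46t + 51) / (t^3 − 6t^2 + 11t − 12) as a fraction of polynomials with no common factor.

(t^2 − 4t + 17)/(t − 4)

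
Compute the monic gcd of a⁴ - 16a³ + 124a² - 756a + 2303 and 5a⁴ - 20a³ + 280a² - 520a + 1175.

Apply the Euclidean algorithm:
  a⁴ - 16a³ + 124a² - 756a + 2303 = (1/5)(5a⁴ - 20a³ + 280a² - 520a + 1175) + (-12a³ + 68a² - 652a + 2068)
  5a⁴ - 20a³ + 280a² - 520a + 1175 = (-(5/12)a - 25/36)(-12a³ + 68a² - 652a + 2068) + ((500/9)a² - (1000/9)a + 23500/9)
  -12a³ + 68a² - 652a + 2068 = (-(27/125)a + 99/125)((500/9)a² - (1000/9)a + 23500/9) + (0)
Last nonzero remainder: (500/9)a² - (1000/9)a + 23500/9. Dividing through by 500/9 gives the monic gcd a² - 2a + 47.

a² - 2a + 47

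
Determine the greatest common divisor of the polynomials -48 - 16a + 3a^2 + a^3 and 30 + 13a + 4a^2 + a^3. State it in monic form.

Repeated division with remainder:
  a^3 + 3a^2 - 16a - 48 = (a^3 + 4a^2 + 13a + 30) + (-a^2 - 29a - 78)
  a^3 + 4a^2 + 13a + 30 = (-a + 25)(-a^2 - 29a - 78) + (660a + 1980)
  -a^2 - 29a - 78 = (-(1/660)a - 13/330)(660a + 1980) + (0)
Last nonzero remainder: 660a + 1980. Dividing through by 660 gives the monic gcd a + 3.

3 + a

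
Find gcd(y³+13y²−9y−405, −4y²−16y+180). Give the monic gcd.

Repeated division with remainder:
  y³+13y²−9y−405 = (−(1/4)y−9/4)(−4y²−16y+180) + (0)
Last nonzero remainder: −4y²−16y+180. Dividing through by −4 gives the monic gcd y²+4y−45.

y²+4y−45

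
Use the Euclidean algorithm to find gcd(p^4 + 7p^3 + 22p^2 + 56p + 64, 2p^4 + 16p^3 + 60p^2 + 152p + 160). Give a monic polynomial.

p^2 + 6p + 8

Repeated division with remainder:
  p^4 + 7p^3 + 22p^2 + 56p + 64 = (1/2)(2p^4 + 16p^3 + 60p^2 + 152p + 160) + (-p^3 - 8p^2 - 20p - 16)
  2p^4 + 16p^3 + 60p^2 + 152p + 160 = (-2p)(-p^3 - 8p^2 - 20p - 16) + (20p^2 + 120p + 160)
  -p^3 - 8p^2 - 20p - 16 = (-(1/20)p - 1/10)(20p^2 + 120p + 160) + (0)
Last nonzero remainder: 20p^2 + 120p + 160. Dividing through by 20 gives the monic gcd p^2 + 6p + 8.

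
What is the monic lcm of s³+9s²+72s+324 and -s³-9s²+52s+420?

Euclidean algorithm in ℚ[s]:
  s³+9s²+72s+324 = (-1)(-s³-9s²+52s+420) + (124s+744)
  -s³-9s²+52s+420 = (-(1/124)s²-(3/124)s+35/62)(124s+744) + (0)
Last nonzero remainder: 124s+744. Dividing through by 124 gives the monic gcd s+6.
Then lcm(f, g) = f·g / gcd(f, g); expanding and making the result monic gives the answer.

s⁵+12s⁴+29s³-90s²-4068s-22680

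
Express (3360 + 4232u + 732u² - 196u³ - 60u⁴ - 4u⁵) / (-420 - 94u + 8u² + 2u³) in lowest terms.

(56 + 50u - 8u² - 2u³)/(-7 + u)

By polynomial division,
  -4u⁵ - 60u⁴ - 196u³ + 732u² + 4232u + 3360 = (-2u² - 22u - 104)(2u³ + 8u² - 94u - 420) + (-1344u² - 14784u - 40320)
  2u³ + 8u² - 94u - 420 = (-(1/672)u + 1/96)(-1344u² - 14784u - 40320) + (0)
Last nonzero remainder: -1344u² - 14784u - 40320. Dividing through by -1344 gives the monic gcd u² + 11u + 30.
Cancel u² + 11u + 30 from numerator and denominator to get the reduced form.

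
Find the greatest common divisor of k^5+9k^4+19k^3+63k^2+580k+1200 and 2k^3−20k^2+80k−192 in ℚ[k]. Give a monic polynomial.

k^2−4k+16

Apply the Euclidean algorithm:
  k^5+9k^4+19k^3+63k^2+580k+1200 = ((1/2)k^2+(19/2)k+169/2)(2k^3−20k^2+80k−192) + (1089k^2−4356k+17424)
  2k^3−20k^2+80k−192 = ((2/1089)k−4/363)(1089k^2−4356k+17424) + (0)
Last nonzero remainder: 1089k^2−4356k+17424. Dividing through by 1089 gives the monic gcd k^2−4k+16.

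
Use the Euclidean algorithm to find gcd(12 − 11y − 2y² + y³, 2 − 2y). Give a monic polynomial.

−1 + y

Euclidean algorithm in ℚ[y]:
  y³ − 2y² − 11y + 12 = (−(1/2)y² + (1/2)y + 6)(−2y + 2) + (0)
Last nonzero remainder: −2y + 2. Dividing through by −2 gives the monic gcd y − 1.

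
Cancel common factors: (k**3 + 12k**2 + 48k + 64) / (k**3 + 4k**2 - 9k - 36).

Repeated division with remainder:
  k**3 + 12k**2 + 48k + 64 = (k**3 + 4k**2 - 9k - 36) + (8k**2 + 57k + 100)
  k**3 + 4k**2 - 9k - 36 = ((1/8)k - 25/64)(8k**2 + 57k + 100) + ((49/64)k + 49/16)
  8k**2 + 57k + 100 = ((512/49)k + 1600/49)((49/64)k + 49/16) + (0)
Last nonzero remainder: (49/64)k + 49/16. Dividing through by 49/64 gives the monic gcd k + 4.
Cancel k + 4 from numerator and denominator to get the reduced form.

(k**2 + 8k + 16)/(k**2 - 9)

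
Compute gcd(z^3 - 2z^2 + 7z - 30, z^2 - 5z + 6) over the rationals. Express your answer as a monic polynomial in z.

z - 3

Euclidean algorithm in ℚ[z]:
  z^3 - 2z^2 + 7z - 30 = (z + 3)(z^2 - 5z + 6) + (16z - 48)
  z^2 - 5z + 6 = ((1/16)z - 1/8)(16z - 48) + (0)
Last nonzero remainder: 16z - 48. Dividing through by 16 gives the monic gcd z - 3.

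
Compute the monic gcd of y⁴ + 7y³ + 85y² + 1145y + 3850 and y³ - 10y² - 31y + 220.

y + 5

Euclidean algorithm in ℚ[y]:
  y⁴ + 7y³ + 85y² + 1145y + 3850 = (y + 17)(y³ - 10y² - 31y + 220) + (286y² + 1452y + 110)
  y³ - 10y² - 31y + 220 = ((1/286)y - 98/1859)(286y² + 1452y + 110) + ((7632/169)y + 38160/169)
  286y² + 1452y + 110 = ((24167/3816)y + 1859/3816)((7632/169)y + 38160/169) + (0)
Last nonzero remainder: (7632/169)y + 38160/169. Dividing through by 7632/169 gives the monic gcd y + 5.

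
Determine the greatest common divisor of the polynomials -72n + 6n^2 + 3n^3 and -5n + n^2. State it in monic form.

By polynomial division,
  3n^3 + 6n^2 - 72n = (3n + 21)(n^2 - 5n) + (33n)
  n^2 - 5n = ((1/33)n - 5/33)(33n) + (0)
Last nonzero remainder: 33n. Dividing through by 33 gives the monic gcd n.

n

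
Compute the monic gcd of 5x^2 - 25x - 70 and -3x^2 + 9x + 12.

1

Repeated division with remainder:
  5x^2 - 25x - 70 = (-5/3)(-3x^2 + 9x + 12) + (-10x - 50)
  -3x^2 + 9x + 12 = ((3/10)x - 12/5)(-10x - 50) + (-108)
  -10x - 50 = ((5/54)x + 25/54)(-108) + (0)
The last nonzero remainder is the constant -108, so the polynomials are coprime and gcd = 1.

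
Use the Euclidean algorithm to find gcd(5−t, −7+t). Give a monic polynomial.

Apply the Euclidean algorithm:
  −t+5 = (−1)(t−7) + (−2)
  t−7 = (−(1/2)t+7/2)(−2) + (0)
The last nonzero remainder is the constant −2, so the polynomials are coprime and gcd = 1.

1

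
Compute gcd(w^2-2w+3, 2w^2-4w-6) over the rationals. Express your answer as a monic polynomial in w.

Euclidean algorithm in ℚ[w]:
  w^2-2w+3 = (1/2)(2w^2-4w-6) + (6)
  2w^2-4w-6 = ((1/3)w^2-(2/3)w-1)(6) + (0)
The last nonzero remainder is the constant 6, so the polynomials are coprime and gcd = 1.

1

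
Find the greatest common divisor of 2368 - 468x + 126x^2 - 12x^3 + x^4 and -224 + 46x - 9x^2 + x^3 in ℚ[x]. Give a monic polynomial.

Apply the Euclidean algorithm:
  x^4 - 12x^3 + 126x^2 - 468x + 2368 = (x - 3)(x^3 - 9x^2 + 46x - 224) + (53x^2 - 106x + 1696)
  x^3 - 9x^2 + 46x - 224 = ((1/53)x - 7/53)(53x^2 - 106x + 1696) + (0)
Last nonzero remainder: 53x^2 - 106x + 1696. Dividing through by 53 gives the monic gcd x^2 - 2x + 32.

32 - 2x + x^2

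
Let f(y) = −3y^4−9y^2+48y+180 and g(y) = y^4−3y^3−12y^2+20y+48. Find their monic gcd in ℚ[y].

y^2−y−6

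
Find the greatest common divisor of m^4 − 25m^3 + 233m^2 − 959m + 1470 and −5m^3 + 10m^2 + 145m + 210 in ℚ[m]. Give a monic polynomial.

m − 7

By polynomial division,
  m^4 − 25m^3 + 233m^2 − 959m + 1470 = (−(1/5)m + 23/5)(−5m^3 + 10m^2 + 145m + 210) + (216m^2 − 1584m + 504)
  −5m^3 + 10m^2 + 145m + 210 = (−(5/216)m − 10/81)(216m^2 − 1584m + 504) + (−(350/9)m + 2450/9)
  216m^2 − 1584m + 504 = (−(972/175)m + 324/175)(−(350/9)m + 2450/9) + (0)
Last nonzero remainder: −(350/9)m + 2450/9. Dividing through by −350/9 gives the monic gcd m − 7.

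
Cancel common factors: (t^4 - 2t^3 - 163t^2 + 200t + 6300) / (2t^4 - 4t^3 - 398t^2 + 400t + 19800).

Apply the Euclidean algorithm:
  t^4 - 2t^3 - 163t^2 + 200t + 6300 = (1/2)(2t^4 - 4t^3 - 398t^2 + 400t + 19800) + (36t^2 - 3600)
  2t^4 - 4t^3 - 398t^2 + 400t + 19800 = ((1/18)t^2 - (1/9)t - 11/2)(36t^2 - 3600) + (0)
Last nonzero remainder: 36t^2 - 3600. Dividing through by 36 gives the monic gcd t^2 - 100.
Cancel t^2 - 100 from numerator and denominator to get the reduced form.

(t^2 - 2t - 63)/(2t^2 - 4t - 198)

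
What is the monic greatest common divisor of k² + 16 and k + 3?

1

Repeated division with remainder:
  k² + 16 = (k - 3)(k + 3) + (25)
  k + 3 = ((1/25)k + 3/25)(25) + (0)
The last nonzero remainder is the constant 25, so the polynomials are coprime and gcd = 1.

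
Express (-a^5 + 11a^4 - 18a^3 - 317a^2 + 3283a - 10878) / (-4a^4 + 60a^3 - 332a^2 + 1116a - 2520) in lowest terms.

(a^3 + 2a^2 + 2a + 259)/(4a^2 - 8a + 60)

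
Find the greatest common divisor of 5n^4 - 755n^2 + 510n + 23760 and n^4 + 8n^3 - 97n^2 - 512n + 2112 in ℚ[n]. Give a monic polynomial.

Repeated division with remainder:
  5n^4 - 755n^2 + 510n + 23760 = (5)(n^4 + 8n^3 - 97n^2 - 512n + 2112) + (-40n^3 - 270n^2 + 3070n + 13200)
  n^4 + 8n^3 - 97n^2 - 512n + 2112 = (-(1/40)n - 1/32)(-40n^3 - 270n^2 + 3070n + 13200) + (-(459/16)n^2 - (1377/16)n + 5049/2)
  -40n^3 - 270n^2 + 3070n + 13200 = ((640/459)n + 800/153)(-(459/16)n^2 - (1377/16)n + 5049/2) + (0)
Last nonzero remainder: -(459/16)n^2 - (1377/16)n + 5049/2. Dividing through by -459/16 gives the monic gcd n^2 + 3n - 88.

n^2 + 3n - 88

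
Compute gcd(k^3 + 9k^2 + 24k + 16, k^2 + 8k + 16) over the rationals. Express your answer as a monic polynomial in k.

k^2 + 8k + 16

Repeated division with remainder:
  k^3 + 9k^2 + 24k + 16 = (k + 1)(k^2 + 8k + 16) + (0)
The last nonzero remainder k^2 + 8k + 16 is already monic.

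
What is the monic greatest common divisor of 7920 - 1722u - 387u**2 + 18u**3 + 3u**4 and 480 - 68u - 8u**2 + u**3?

-80 - 2u + u**2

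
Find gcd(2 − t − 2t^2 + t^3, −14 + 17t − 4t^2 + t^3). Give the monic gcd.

−1 + t

Repeated division with remainder:
  t^3 − 2t^2 − t + 2 = (t^3 − 4t^2 + 17t − 14) + (2t^2 − 18t + 16)
  t^3 − 4t^2 + 17t − 14 = ((1/2)t + 5/2)(2t^2 − 18t + 16) + (54t − 54)
  2t^2 − 18t + 16 = ((1/27)t − 8/27)(54t − 54) + (0)
Last nonzero remainder: 54t − 54. Dividing through by 54 gives the monic gcd t − 1.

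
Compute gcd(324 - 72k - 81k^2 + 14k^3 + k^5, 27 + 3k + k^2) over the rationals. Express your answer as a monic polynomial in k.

27 + 3k + k^2

Euclidean algorithm in ℚ[k]:
  k^5 + 14k^3 - 81k^2 - 72k + 324 = (k^3 - 3k^2 - 4k + 12)(k^2 + 3k + 27) + (0)
The last nonzero remainder k^2 + 3k + 27 is already monic.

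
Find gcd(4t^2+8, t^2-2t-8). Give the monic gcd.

1

By polynomial division,
  4t^2+8 = (4)(t^2-2t-8) + (8t+40)
  t^2-2t-8 = ((1/8)t-7/8)(8t+40) + (27)
  8t+40 = ((8/27)t+40/27)(27) + (0)
The last nonzero remainder is the constant 27, so the polynomials are coprime and gcd = 1.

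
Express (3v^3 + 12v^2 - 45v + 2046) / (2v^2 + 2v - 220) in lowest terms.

(3v^2 - 21v + 186)/(2v - 20)

Apply the Euclidean algorithm:
  3v^3 + 12v^2 - 45v + 2046 = ((3/2)v + 9/2)(2v^2 + 2v - 220) + (276v + 3036)
  2v^2 + 2v - 220 = ((1/138)v - 5/69)(276v + 3036) + (0)
Last nonzero remainder: 276v + 3036. Dividing through by 276 gives the monic gcd v + 11.
Cancel v + 11 from numerator and denominator to get the reduced form.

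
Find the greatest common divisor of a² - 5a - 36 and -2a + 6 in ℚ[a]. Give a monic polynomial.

1

Repeated division with remainder:
  a² - 5a - 36 = (-(1/2)a + 1)(-2a + 6) + (-42)
  -2a + 6 = ((1/21)a - 1/7)(-42) + (0)
The last nonzero remainder is the constant -42, so the polynomials are coprime and gcd = 1.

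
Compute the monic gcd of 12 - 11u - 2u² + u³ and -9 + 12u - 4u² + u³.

-1 + u

Euclidean algorithm in ℚ[u]:
  u³ - 2u² - 11u + 12 = (u³ - 4u² + 12u - 9) + (2u² - 23u + 21)
  u³ - 4u² + 12u - 9 = ((1/2)u + 15/4)(2u² - 23u + 21) + ((351/4)u - 351/4)
  2u² - 23u + 21 = ((8/351)u - 28/117)((351/4)u - 351/4) + (0)
Last nonzero remainder: (351/4)u - 351/4. Dividing through by 351/4 gives the monic gcd u - 1.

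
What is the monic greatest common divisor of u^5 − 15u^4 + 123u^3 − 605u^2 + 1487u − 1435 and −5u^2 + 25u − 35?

u^2 − 5u + 7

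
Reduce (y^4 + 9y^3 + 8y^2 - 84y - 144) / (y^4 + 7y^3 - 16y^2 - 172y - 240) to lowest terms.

Repeated division with remainder:
  y^4 + 9y^3 + 8y^2 - 84y - 144 = (y^4 + 7y^3 - 16y^2 - 172y - 240) + (2y^3 + 24y^2 + 88y + 96)
  y^4 + 7y^3 - 16y^2 - 172y - 240 = ((1/2)y - 5/2)(2y^3 + 24y^2 + 88y + 96) + (0)
Last nonzero remainder: 2y^3 + 24y^2 + 88y + 96. Dividing through by 2 gives the monic gcd y^3 + 12y^2 + 44y + 48.
Cancel y^3 + 12y^2 + 44y + 48 from numerator and denominator to get the reduced form.

(y - 3)/(y - 5)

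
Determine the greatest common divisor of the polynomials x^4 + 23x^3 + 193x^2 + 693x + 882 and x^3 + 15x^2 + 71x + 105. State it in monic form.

Repeated division with remainder:
  x^4 + 23x^3 + 193x^2 + 693x + 882 = (x + 8)(x^3 + 15x^2 + 71x + 105) + (2x^2 + 20x + 42)
  x^3 + 15x^2 + 71x + 105 = ((1/2)x + 5/2)(2x^2 + 20x + 42) + (0)
Last nonzero remainder: 2x^2 + 20x + 42. Dividing through by 2 gives the monic gcd x^2 + 10x + 21.

x^2 + 10x + 21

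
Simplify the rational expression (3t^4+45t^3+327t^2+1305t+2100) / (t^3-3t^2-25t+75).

Euclidean algorithm in ℚ[t]:
  3t^4+45t^3+327t^2+1305t+2100 = (3t+54)(t^3-3t^2-25t+75) + (564t^2+2430t-1950)
  t^3-3t^2-25t+75 = ((1/564)t-229/17672)(564t^2+2430t-1950) + ((87885/8836)t+439425/8836)
  564t^2+2430t-1950 = ((1661168/29295)t-229736/5859)((87885/8836)t+439425/8836) + (0)
Last nonzero remainder: (87885/8836)t+439425/8836. Dividing through by 87885/8836 gives the monic gcd t+5.
Cancel t+5 from numerator and denominator to get the reduced form.

(3t^3+30t^2+177t+420)/(t^2-8t+15)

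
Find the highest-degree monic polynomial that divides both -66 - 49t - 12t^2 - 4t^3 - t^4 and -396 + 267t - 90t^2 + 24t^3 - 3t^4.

11 - t + t^2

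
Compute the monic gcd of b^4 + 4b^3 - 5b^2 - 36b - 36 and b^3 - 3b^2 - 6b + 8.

b + 2

Euclidean algorithm in ℚ[b]:
  b^4 + 4b^3 - 5b^2 - 36b - 36 = (b + 7)(b^3 - 3b^2 - 6b + 8) + (22b^2 - 2b - 92)
  b^3 - 3b^2 - 6b + 8 = ((1/22)b - 16/121)(22b^2 - 2b - 92) + (-(252/121)b - 504/121)
  22b^2 - 2b - 92 = (-(1331/126)b + 2783/126)(-(252/121)b - 504/121) + (0)
Last nonzero remainder: -(252/121)b - 504/121. Dividing through by -252/121 gives the monic gcd b + 2.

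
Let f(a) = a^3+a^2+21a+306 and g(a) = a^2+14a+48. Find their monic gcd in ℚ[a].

a+6

Euclidean algorithm in ℚ[a]:
  a^3+a^2+21a+306 = (a-13)(a^2+14a+48) + (155a+930)
  a^2+14a+48 = ((1/155)a+8/155)(155a+930) + (0)
Last nonzero remainder: 155a+930. Dividing through by 155 gives the monic gcd a+6.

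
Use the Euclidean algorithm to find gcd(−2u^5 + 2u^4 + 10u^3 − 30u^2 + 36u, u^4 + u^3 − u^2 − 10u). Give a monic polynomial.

Apply the Euclidean algorithm:
  −2u^5 + 2u^4 + 10u^3 − 30u^2 + 36u = (−2u + 4)(u^4 + u^3 − u^2 − 10u) + (4u^3 − 46u^2 + 76u)
  u^4 + u^3 − u^2 − 10u = ((1/4)u + 25/8)(4u^3 − 46u^2 + 76u) + ((495/4)u^2 − (495/2)u)
  4u^3 − 46u^2 + 76u = ((16/495)u − 152/495)((495/4)u^2 − (495/2)u) + (0)
Last nonzero remainder: (495/4)u^2 − (495/2)u. Dividing through by 495/4 gives the monic gcd u^2 − 2u.

u^2 − 2u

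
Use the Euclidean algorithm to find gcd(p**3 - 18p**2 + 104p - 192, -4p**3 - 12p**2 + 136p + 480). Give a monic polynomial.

p - 6

By polynomial division,
  p**3 - 18p**2 + 104p - 192 = (-1/4)(-4p**3 - 12p**2 + 136p + 480) + (-21p**2 + 138p - 72)
  -4p**3 - 12p**2 + 136p + 480 = ((4/21)p + 268/147)(-21p**2 + 138p - 72) + (-(4992/49)p + 29952/49)
  -21p**2 + 138p - 72 = ((343/1664)p - 49/416)(-(4992/49)p + 29952/49) + (0)
Last nonzero remainder: -(4992/49)p + 29952/49. Dividing through by -4992/49 gives the monic gcd p - 6.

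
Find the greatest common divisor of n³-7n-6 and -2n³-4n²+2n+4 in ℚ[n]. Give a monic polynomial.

Repeated division with remainder:
  n³-7n-6 = (-1/2)(-2n³-4n²+2n+4) + (-2n²-6n-4)
  -2n³-4n²+2n+4 = (n-1)(-2n²-6n-4) + (0)
Last nonzero remainder: -2n²-6n-4. Dividing through by -2 gives the monic gcd n²+3n+2.

n²+3n+2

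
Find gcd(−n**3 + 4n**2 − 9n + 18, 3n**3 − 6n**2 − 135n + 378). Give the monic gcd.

n − 3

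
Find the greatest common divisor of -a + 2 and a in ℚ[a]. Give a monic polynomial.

1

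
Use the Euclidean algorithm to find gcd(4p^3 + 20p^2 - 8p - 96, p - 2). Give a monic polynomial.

Repeated division with remainder:
  4p^3 + 20p^2 - 8p - 96 = (4p^2 + 28p + 48)(p - 2) + (0)
The last nonzero remainder p - 2 is already monic.

p - 2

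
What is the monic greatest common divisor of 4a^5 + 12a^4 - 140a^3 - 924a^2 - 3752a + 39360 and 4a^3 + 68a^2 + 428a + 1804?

By polynomial division,
  4a^5 + 12a^4 - 140a^3 - 924a^2 - 3752a + 39360 = (a^2 - 14a + 96)(4a^3 + 68a^2 + 428a + 1804) + (-3264a^2 - 19584a - 133824)
  4a^3 + 68a^2 + 428a + 1804 = (-(1/816)a - 11/816)(-3264a^2 - 19584a - 133824) + (0)
Last nonzero remainder: -3264a^2 - 19584a - 133824. Dividing through by -3264 gives the monic gcd a^2 + 6a + 41.

a^2 + 6a + 41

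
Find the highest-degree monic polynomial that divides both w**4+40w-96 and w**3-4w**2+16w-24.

Repeated division with remainder:
  w**4+40w-96 = (w+4)(w**3-4w**2+16w-24) + (0)
The last nonzero remainder w**3-4w**2+16w-24 is already monic.

w**3-4w**2+16w-24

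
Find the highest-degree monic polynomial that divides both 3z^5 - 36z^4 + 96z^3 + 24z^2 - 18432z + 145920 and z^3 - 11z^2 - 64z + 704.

By polynomial division,
  3z^5 - 36z^4 + 96z^3 + 24z^2 - 18432z + 145920 = (3z^2 - 3z + 255)(z^3 - 11z^2 - 64z + 704) + (525z^2 - 33600)
  z^3 - 11z^2 - 64z + 704 = ((1/525)z - 11/525)(525z^2 - 33600) + (0)
Last nonzero remainder: 525z^2 - 33600. Dividing through by 525 gives the monic gcd z^2 - 64.

z^2 - 64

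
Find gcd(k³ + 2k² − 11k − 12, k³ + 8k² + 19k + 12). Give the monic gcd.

Euclidean algorithm in ℚ[k]:
  k³ + 2k² − 11k − 12 = (k³ + 8k² + 19k + 12) + (−6k² − 30k − 24)
  k³ + 8k² + 19k + 12 = (−(1/6)k − 1/2)(−6k² − 30k − 24) + (0)
Last nonzero remainder: −6k² − 30k − 24. Dividing through by −6 gives the monic gcd k² + 5k + 4.

k² + 5k + 4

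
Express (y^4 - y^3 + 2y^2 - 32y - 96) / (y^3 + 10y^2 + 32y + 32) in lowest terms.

(y^3 - 3y^2 + 8y - 48)/(y^2 + 8y + 16)

Repeated division with remainder:
  y^4 - y^3 + 2y^2 - 32y - 96 = (y - 11)(y^3 + 10y^2 + 32y + 32) + (80y^2 + 288y + 256)
  y^3 + 10y^2 + 32y + 32 = ((1/80)y + 2/25)(80y^2 + 288y + 256) + ((144/25)y + 288/25)
  80y^2 + 288y + 256 = ((125/9)y + 200/9)((144/25)y + 288/25) + (0)
Last nonzero remainder: (144/25)y + 288/25. Dividing through by 144/25 gives the monic gcd y + 2.
Cancel y + 2 from numerator and denominator to get the reduced form.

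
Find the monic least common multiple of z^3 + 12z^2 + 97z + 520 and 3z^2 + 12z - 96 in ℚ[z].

Euclidean algorithm in ℚ[z]:
  z^3 + 12z^2 + 97z + 520 = ((1/3)z + 8/3)(3z^2 + 12z - 96) + (97z + 776)
  3z^2 + 12z - 96 = ((3/97)z - 12/97)(97z + 776) + (0)
Last nonzero remainder: 97z + 776. Dividing through by 97 gives the monic gcd z + 8.
Then lcm(f, g) = f·g / gcd(f, g); expanding and making the result monic gives the answer.

z^4 + 8z^3 + 49z^2 + 132z - 2080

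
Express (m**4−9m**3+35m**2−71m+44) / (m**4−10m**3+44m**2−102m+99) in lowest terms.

(m**2−5m+4)/(m**2−6m+9)

Repeated division with remainder:
  m**4−9m**3+35m**2−71m+44 = (m**4−10m**3+44m**2−102m+99) + (m**3−9m**2+31m−55)
  m**4−10m**3+44m**2−102m+99 = (m−1)(m**3−9m**2+31m−55) + (4m**2−16m+44)
  m**3−9m**2+31m−55 = ((1/4)m−5/4)(4m**2−16m+44) + (0)
Last nonzero remainder: 4m**2−16m+44. Dividing through by 4 gives the monic gcd m**2−4m+11.
Cancel m**2−4m+11 from numerator and denominator to get the reduced form.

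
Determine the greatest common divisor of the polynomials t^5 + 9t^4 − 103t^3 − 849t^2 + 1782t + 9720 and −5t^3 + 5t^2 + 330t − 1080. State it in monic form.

Repeated division with remainder:
  t^5 + 9t^4 − 103t^3 − 849t^2 + 1782t + 9720 = (−(1/5)t^2 − 2t + 27/5)(−5t^3 + 5t^2 + 330t − 1080) + (−432t^2 − 2160t + 15552)
  −5t^3 + 5t^2 + 330t − 1080 = ((5/432)t − 5/72)(−432t^2 − 2160t + 15552) + (0)
Last nonzero remainder: −432t^2 − 2160t + 15552. Dividing through by −432 gives the monic gcd t^2 + 5t − 36.

t^2 + 5t − 36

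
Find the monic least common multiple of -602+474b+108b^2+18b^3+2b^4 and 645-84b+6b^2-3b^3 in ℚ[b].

1505-1486b-33b^2+9b^3+4b^4+b^5

Apply the Euclidean algorithm:
  2b^4+18b^3+108b^2+474b-602 = (-(2/3)b-22/3)(-3b^3+6b^2-84b+645) + (96b^2+288b+4128)
  -3b^3+6b^2-84b+645 = (-(1/32)b+5/32)(96b^2+288b+4128) + (0)
Last nonzero remainder: 96b^2+288b+4128. Dividing through by 96 gives the monic gcd b^2+3b+43.
Then lcm(f, g) = f·g / gcd(f, g); expanding and making the result monic gives the answer.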